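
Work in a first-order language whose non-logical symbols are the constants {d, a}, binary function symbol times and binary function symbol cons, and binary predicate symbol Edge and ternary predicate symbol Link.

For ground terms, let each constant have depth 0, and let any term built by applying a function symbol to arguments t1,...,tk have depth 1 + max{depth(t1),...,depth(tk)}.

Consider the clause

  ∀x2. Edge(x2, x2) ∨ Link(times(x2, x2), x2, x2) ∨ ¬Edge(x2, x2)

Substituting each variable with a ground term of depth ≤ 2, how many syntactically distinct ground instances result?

Ground terms of depth ≤ 2:
  Let N_k = |{terms of depth ≤ k}|. Then N_0 = 2 and N_k = 2 + N_{k-1}^2 + N_{k-1}^2 for k ≥ 1 (one summand per function symbol, arity giving the exponent).
  N_0 = 2
  N_1 = 2 + 2^2 + 2^2 = 10
  N_2 = 2 + 10^2 + 10^2 = 202
So there are 202 ground terms available for substitution.
The body mentions the single quantified variable x2; since ground terms form a free algebra, no two substitutions collapse to the same formula.
Number of ground instances = 202.

202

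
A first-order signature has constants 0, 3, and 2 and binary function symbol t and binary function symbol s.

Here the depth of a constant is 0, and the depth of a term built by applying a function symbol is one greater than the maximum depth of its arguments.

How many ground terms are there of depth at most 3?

1566453

Count level by level. With function symbols t/2, s/2, the terms of depth ≤ k are the 3 constants together with each function applied to depth-≤(k−1) tuples, so N_k = 3 + N_{k-1}^2 + N_{k-1}^2.
N_0 = 3
N_1 = 3 + 3^2 + 3^2 = 21
N_2 = 3 + 21^2 + 21^2 = 885
N_3 = 3 + 885^2 + 885^2 = 1566453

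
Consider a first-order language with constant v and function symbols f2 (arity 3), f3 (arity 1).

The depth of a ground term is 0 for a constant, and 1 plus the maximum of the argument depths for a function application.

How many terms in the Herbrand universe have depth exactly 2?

28

Let N_k count ground terms of depth at most k. Each non-constant term of depth ≤ k is some function symbol applied to depth-≤(k−1) arguments, giving N_k = 1 + N_{k-1}^3 + N_{k-1}.
N_0 = 1
N_1 = 1 + 1^3 + 1 = 3
N_2 = 1 + 3^3 + 3 = 31
Terms of depth exactly 2: N_2 − N_1 = 31 − 3 = 28.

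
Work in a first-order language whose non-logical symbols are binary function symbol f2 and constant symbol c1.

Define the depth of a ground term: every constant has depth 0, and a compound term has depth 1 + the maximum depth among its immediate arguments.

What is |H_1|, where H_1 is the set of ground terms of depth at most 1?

If N_k denotes the number of depth-≤k ground terms, the 1 constant gives N_0 = 1, and each function symbol of arity r contributes N_{k-1}^r new terms at level k: N_k = 1 + N_{k-1}^2.
N_0 = 1
N_1 = 1 + 1^2 = 2
Explicitly: c1, f2(c1, c1).

2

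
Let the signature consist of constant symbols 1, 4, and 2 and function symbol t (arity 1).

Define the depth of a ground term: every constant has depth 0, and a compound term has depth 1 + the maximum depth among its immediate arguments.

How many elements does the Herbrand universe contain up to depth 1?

Let N_k = |{terms of depth ≤ k}|. Then N_0 = 3 and N_k = 3 + N_{k-1} for k ≥ 1 (one summand per function symbol, arity giving the exponent).
N_0 = 3
N_1 = 3 + 3 = 6
Explicitly: 1, 4, 2, t(1), t(4), t(2).

6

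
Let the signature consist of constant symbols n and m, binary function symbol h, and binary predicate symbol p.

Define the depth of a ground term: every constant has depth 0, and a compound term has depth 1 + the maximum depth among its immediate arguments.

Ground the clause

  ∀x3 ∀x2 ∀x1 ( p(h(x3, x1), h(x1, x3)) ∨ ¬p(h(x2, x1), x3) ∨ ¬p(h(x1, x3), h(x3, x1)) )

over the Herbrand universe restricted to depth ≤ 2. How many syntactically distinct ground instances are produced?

54872

Ground terms of depth ≤ 2:
  Count level by level. With function symbols h/2, the terms of depth ≤ k are the 2 constants together with each function applied to depth-≤(k−1) tuples, so N_k = 2 + N_{k-1}^2.
  N_0 = 2
  N_1 = 2 + 2^2 = 6
  N_2 = 2 + 6^2 = 38
So there are 38 ground terms available for substitution.
The clause has 3 distinct variables (x3, x2, x1), each appearing in the body. In the free term algebra distinct substitutions yield syntactically distinct ground instances.
Number of ground instances = 38^3 = 54872.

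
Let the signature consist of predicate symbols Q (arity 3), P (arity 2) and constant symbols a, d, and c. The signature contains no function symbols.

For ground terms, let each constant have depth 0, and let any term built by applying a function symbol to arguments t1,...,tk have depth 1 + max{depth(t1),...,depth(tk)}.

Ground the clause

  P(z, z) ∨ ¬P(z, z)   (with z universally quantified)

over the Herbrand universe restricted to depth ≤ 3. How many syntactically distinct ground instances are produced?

Ground terms of depth ≤ 3:
  With no function symbols every ground term is a constant, so there are exactly 3 ground terms at every depth bound.
  N_0 = 3
  N_1 = 3
  N_2 = 3
  N_3 = 3
  Explicitly: a, d, c.
So there are 3 ground terms available for substitution.
There is 1 variable to instantiate (z),  occurring in at least one literal, so different choices give different ground instances.
Number of ground instances = 3.

3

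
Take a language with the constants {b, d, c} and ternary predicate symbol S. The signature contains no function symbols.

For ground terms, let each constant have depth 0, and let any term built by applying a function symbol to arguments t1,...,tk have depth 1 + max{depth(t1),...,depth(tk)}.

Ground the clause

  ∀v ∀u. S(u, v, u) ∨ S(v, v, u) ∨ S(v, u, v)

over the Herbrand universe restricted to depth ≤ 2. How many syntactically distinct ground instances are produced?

Ground terms of depth ≤ 2:
  With no function symbols every ground term is a constant, so there are exactly 3 ground terms at every depth bound.
  N_0 = 3
  N_1 = 3
  N_2 = 3
  Explicitly: b, d, c.
So there are 3 ground terms available for substitution.
The clause has 2 distinct variables (v, u), each appearing in the body. In the free term algebra distinct substitutions yield syntactically distinct ground instances.
Number of ground instances = 3^2 = 9.

9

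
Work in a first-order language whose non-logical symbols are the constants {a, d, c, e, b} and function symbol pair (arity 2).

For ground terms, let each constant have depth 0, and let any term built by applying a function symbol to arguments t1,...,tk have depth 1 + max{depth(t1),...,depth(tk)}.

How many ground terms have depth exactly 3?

818125

If N_k denotes the number of depth-≤k ground terms, the 5 constants give N_0 = 5, and each function symbol of arity r contributes N_{k-1}^r new terms at level k: N_k = 5 + N_{k-1}^2.
N_0 = 5
N_1 = 5 + 5^2 = 30
N_2 = 5 + 30^2 = 905
N_3 = 5 + 905^2 = 819030
Terms of depth exactly 3: N_3 − N_2 = 819030 − 905 = 818125.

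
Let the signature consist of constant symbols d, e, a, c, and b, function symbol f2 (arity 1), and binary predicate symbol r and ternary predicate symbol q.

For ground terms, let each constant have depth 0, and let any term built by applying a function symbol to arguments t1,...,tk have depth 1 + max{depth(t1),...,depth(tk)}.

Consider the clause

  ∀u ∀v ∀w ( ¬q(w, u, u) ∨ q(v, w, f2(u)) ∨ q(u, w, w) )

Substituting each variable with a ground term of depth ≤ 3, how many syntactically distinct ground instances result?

Ground terms of depth ≤ 3:
  Write N_k for the number of ground terms of depth ≤ k. A term of depth ≤ k is either a constant or a function symbol applied to arguments of depth ≤ k−1, so N_k = 5 + N_{k-1}.
  N_0 = 5
  N_1 = 5 + 5 = 10
  N_2 = 5 + 10 = 15
  N_3 = 5 + 15 = 20
So there are 20 ground terms available for substitution.
The clause has 3 distinct variables (u, v, w), each appearing in the body. In the free term algebra distinct substitutions yield syntactically distinct ground instances.
Number of ground instances = 20^3 = 8000.

8000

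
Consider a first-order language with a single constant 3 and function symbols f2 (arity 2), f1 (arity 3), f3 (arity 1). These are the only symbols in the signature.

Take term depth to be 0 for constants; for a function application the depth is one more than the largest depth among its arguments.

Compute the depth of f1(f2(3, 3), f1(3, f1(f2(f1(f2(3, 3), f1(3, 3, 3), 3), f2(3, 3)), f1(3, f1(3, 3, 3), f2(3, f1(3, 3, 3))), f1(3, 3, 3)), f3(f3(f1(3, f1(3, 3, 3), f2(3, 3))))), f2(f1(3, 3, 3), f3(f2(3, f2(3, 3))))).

6

depth(f2(3, 3)) = 1 + max(0, 0) = 1
depth(f1(3, 3, 3)) = 1 + max(0, 0, 0) = 1
depth(f1(f2(3, 3), f1(3, 3, 3), 3)) = 1 + max(1, 1, 0) = 2
depth(f2(f1(f2(3, 3), f1(3, 3, 3), 3), f2(3, 3))) = 1 + max(2, 1) = 3
depth(f2(3, f1(3, 3, 3))) = 1 + max(0, 1) = 2
depth(f1(3, f1(3, 3, 3), f2(3, f1(3, 3, 3)))) = 1 + max(0, 1, 2) = 3
depth(f1(f2(f1(f2(3, 3), f1(3, 3, 3), 3), f2(3, 3)), f1(3, f1(3, 3, 3), f2(3, f1(3, 3, 3))), f1(3, 3, 3))) = 1 + max(3, 3, 1) = 4
depth(f1(3, f1(3, 3, 3), f2(3, 3))) = 1 + max(0, 1, 1) = 2
depth(f3(f1(3, f1(3, 3, 3), f2(3, 3)))) = 1 + depth(f1(3, f1(3, 3, 3), f2(3, 3))) = 1 + 2 = 3
depth(f3(f3(f1(3, f1(3, 3, 3), f2(3, 3))))) = 1 + depth(f3(f1(3, f1(3, 3, 3), f2(3, 3)))) = 1 + 3 = 4
depth(f1(3, f1(f2(f1(f2(3, 3), f1(3, 3, 3), 3), f2(3, 3)), f1(3, f1(3, 3, 3), f2(3, f1(3, 3, 3))), f1(3, 3, 3)), f3(f3(f1(3, f1(3, 3, 3), f2(3, 3)))))) = 1 + max(0, 4, 4) = 5
depth(f2(3, f2(3, 3))) = 1 + max(0, 1) = 2
depth(f3(f2(3, f2(3, 3)))) = 1 + depth(f2(3, f2(3, 3))) = 1 + 2 = 3
depth(f2(f1(3, 3, 3), f3(f2(3, f2(3, 3))))) = 1 + max(1, 3) = 4
depth(f1(f2(3, 3), f1(3, f1(f2(f1(f2(3, 3), f1(3, 3, 3), 3), f2(3, 3)), f1(3, f1(3, 3, 3), f2(3, f1(3, 3, 3))), f1(3, 3, 3)), f3(f3(f1(3, f1(3, 3, 3), f2(3, 3))))), f2(f1(3, 3, 3), f3(f2(3, f2(3, 3)))))) = 1 + max(1, 5, 4) = 6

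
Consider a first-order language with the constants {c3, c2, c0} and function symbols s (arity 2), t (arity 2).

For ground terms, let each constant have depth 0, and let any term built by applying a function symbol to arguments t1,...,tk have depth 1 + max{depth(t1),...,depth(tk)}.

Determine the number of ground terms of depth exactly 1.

If N_k denotes the number of depth-≤k ground terms, the 3 constants give N_0 = 3, and each function symbol of arity r contributes N_{k-1}^r new terms at level k: N_k = 3 + N_{k-1}^2 + N_{k-1}^2.
N_0 = 3
N_1 = 3 + 3^2 + 3^2 = 21
Terms of depth exactly 1: N_1 − N_0 = 21 − 3 = 18.

18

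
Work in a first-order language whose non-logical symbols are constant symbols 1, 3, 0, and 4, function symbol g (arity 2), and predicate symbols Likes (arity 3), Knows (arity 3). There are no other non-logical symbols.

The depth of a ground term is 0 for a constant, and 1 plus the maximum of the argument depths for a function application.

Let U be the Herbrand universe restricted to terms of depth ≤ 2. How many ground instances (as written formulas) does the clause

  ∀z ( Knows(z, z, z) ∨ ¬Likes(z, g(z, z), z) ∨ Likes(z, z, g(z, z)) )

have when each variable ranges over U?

404

Ground terms of depth ≤ 2:
  Count level by level. With function symbols g/2, the terms of depth ≤ k are the 4 constants together with each function applied to depth-≤(k−1) tuples, so N_k = 4 + N_{k-1}^2.
  N_0 = 4
  N_1 = 4 + 4^2 = 20
  N_2 = 4 + 20^2 = 404
So there are 404 ground terms available for substitution.
There is 1 variable to instantiate (z),  occurring in at least one literal, so different choices give different ground instances.
Number of ground instances = 404.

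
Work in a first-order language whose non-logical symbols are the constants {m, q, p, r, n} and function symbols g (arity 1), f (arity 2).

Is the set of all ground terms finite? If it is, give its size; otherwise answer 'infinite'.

The signature has at least one function symbol (g, arity 1) and at least one constant (m).
Iterating g gives infinitely many distinct ground terms: m, g(m), g(g(m)), ...
So the Herbrand universe is infinite.

infinite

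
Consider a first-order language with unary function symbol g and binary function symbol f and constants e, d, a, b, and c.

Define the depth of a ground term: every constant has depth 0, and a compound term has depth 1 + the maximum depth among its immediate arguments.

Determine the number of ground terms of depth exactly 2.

1230

Let N_k count ground terms of depth at most k. Each non-constant term of depth ≤ k is some function symbol applied to depth-≤(k−1) arguments, giving N_k = 5 + N_{k-1} + N_{k-1}^2.
N_0 = 5
N_1 = 5 + 5 + 5^2 = 35
N_2 = 5 + 35 + 35^2 = 1265
Terms of depth exactly 2: N_2 − N_1 = 1265 − 35 = 1230.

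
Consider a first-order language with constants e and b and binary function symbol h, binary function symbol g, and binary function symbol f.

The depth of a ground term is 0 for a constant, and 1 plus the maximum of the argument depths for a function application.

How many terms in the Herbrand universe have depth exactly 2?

576

Let N_k count ground terms of depth at most k. Each non-constant term of depth ≤ k is some function symbol applied to depth-≤(k−1) arguments, giving N_k = 2 + N_{k-1}^2 + N_{k-1}^2 + N_{k-1}^2.
N_0 = 2
N_1 = 2 + 2^2 + 2^2 + 2^2 = 14
N_2 = 2 + 14^2 + 14^2 + 14^2 = 590
Terms of depth exactly 2: N_2 − N_1 = 590 − 14 = 576.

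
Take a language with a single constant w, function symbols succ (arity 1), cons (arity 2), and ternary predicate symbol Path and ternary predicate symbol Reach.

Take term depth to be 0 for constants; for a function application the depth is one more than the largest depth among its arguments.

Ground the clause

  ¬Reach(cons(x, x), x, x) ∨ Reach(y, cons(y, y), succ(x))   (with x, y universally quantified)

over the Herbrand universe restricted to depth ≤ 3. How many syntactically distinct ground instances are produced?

33489

Ground terms of depth ≤ 3:
  Write N_k for the number of ground terms of depth ≤ k. A term of depth ≤ k is either a constant or a function symbol applied to arguments of depth ≤ k−1, so N_k = 1 + N_{k-1} + N_{k-1}^2.
  N_0 = 1
  N_1 = 1 + 1 + 1^2 = 3
  N_2 = 1 + 3 + 3^2 = 13
  N_3 = 1 + 13 + 13^2 = 183
So there are 183 ground terms available for substitution.
Each of x, y ranges independently over the available ground terms, and distinct assignments produce distinct instances.
Number of ground instances = 183^2 = 33489.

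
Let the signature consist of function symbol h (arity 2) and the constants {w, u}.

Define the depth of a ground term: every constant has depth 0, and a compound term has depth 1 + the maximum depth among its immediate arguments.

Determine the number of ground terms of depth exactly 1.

Write N_k for the number of ground terms of depth ≤ k. A term of depth ≤ k is either a constant or a function symbol applied to arguments of depth ≤ k−1, so N_k = 2 + N_{k-1}^2.
N_0 = 2
N_1 = 2 + 2^2 = 6
Terms of depth exactly 1: N_1 − N_0 = 6 − 2 = 4.

4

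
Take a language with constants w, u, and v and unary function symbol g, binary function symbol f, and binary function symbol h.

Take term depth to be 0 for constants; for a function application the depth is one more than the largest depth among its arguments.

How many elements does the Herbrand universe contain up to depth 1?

24

Write N_k for the number of ground terms of depth ≤ k. A term of depth ≤ k is either a constant or a function symbol applied to arguments of depth ≤ k−1, so N_k = 3 + N_{k-1} + N_{k-1}^2 + N_{k-1}^2.
N_0 = 3
N_1 = 3 + 3 + 3^2 + 3^2 = 24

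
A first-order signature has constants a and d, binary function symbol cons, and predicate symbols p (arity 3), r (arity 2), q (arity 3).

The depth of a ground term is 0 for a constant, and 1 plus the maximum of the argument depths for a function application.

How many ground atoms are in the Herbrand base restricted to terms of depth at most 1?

First count ground terms of depth ≤ 1.
Write N_k for the number of ground terms of depth ≤ k. A term of depth ≤ k is either a constant or a function symbol applied to arguments of depth ≤ k−1, so N_k = 2 + N_{k-1}^2.
N_0 = 2
N_1 = 2 + 2^2 = 6
Explicitly: a, d, cons(a, a), cons(a, d), cons(d, a), cons(d, d).
So |H| = 6.
For each predicate symbol, the number of ground atoms is |H| raised to its arity; summing:
  p: 6^3 = 216;  r: 6^2 = 36;  q: 6^3 = 216
Total ground atoms: 216 + 36 + 216 = 468.

468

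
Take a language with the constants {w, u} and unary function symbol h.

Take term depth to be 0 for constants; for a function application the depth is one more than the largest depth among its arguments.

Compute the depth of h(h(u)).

depth(h(u)) = 1 + depth(u) = 1 + 0 = 1
depth(h(h(u))) = 1 + depth(h(u)) = 1 + 1 = 2

2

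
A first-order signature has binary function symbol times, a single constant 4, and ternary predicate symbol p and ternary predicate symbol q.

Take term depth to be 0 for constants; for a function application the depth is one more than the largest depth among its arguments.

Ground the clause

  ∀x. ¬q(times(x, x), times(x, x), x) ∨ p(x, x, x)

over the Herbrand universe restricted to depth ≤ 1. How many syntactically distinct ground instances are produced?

Ground terms of depth ≤ 1:
  Write N_k for the number of ground terms of depth ≤ k. A term of depth ≤ k is either a constant or a function symbol applied to arguments of depth ≤ k−1, so N_k = 1 + N_{k-1}^2.
  N_0 = 1
  N_1 = 1 + 1^2 = 2
So there are 2 ground terms available for substitution.
There is 1 variable to instantiate (x),  occurring in at least one literal, so different choices give different ground instances.
Number of ground instances = 2.

2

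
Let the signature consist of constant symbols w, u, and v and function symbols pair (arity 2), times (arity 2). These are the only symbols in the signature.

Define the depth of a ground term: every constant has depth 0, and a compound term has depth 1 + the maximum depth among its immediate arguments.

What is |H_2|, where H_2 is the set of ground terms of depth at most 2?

Let N_k count ground terms of depth at most k. Each non-constant term of depth ≤ k is some function symbol applied to depth-≤(k−1) arguments, giving N_k = 3 + N_{k-1}^2 + N_{k-1}^2.
N_0 = 3
N_1 = 3 + 3^2 + 3^2 = 21
N_2 = 3 + 21^2 + 21^2 = 885

885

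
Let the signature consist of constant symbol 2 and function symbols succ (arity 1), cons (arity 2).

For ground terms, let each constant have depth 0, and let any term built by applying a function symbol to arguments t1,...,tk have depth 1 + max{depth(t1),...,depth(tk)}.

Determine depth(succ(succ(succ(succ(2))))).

4

depth(succ(2)) = 1 + depth(2) = 1 + 0 = 1
depth(succ(succ(2))) = 1 + depth(succ(2)) = 1 + 1 = 2
depth(succ(succ(succ(2)))) = 1 + depth(succ(succ(2))) = 1 + 2 = 3
depth(succ(succ(succ(succ(2))))) = 1 + depth(succ(succ(succ(2)))) = 1 + 3 = 4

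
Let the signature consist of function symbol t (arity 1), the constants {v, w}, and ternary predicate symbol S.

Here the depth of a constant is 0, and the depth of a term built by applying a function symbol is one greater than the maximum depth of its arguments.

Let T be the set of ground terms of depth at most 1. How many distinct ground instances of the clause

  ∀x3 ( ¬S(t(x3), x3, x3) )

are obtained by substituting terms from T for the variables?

Ground terms of depth ≤ 1:
  Let N_k count ground terms of depth at most k. Each non-constant term of depth ≤ k is some function symbol applied to depth-≤(k−1) arguments, giving N_k = 2 + N_{k-1}.
  N_0 = 2
  N_1 = 2 + 2 = 4
  Explicitly: v, w, t(v), t(w).
So there are 4 ground terms available for substitution.
The body mentions the single quantified variable x3; since ground terms form a free algebra, no two substitutions collapse to the same formula.
Number of ground instances = 4.

4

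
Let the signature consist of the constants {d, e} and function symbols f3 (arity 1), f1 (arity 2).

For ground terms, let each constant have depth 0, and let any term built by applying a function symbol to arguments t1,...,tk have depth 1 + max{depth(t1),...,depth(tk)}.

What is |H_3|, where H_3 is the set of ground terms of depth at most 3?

Let N_k count ground terms of depth at most k. Each non-constant term of depth ≤ k is some function symbol applied to depth-≤(k−1) arguments, giving N_k = 2 + N_{k-1} + N_{k-1}^2.
N_0 = 2
N_1 = 2 + 2 + 2^2 = 8
N_2 = 2 + 8 + 8^2 = 74
N_3 = 2 + 74 + 74^2 = 5552

5552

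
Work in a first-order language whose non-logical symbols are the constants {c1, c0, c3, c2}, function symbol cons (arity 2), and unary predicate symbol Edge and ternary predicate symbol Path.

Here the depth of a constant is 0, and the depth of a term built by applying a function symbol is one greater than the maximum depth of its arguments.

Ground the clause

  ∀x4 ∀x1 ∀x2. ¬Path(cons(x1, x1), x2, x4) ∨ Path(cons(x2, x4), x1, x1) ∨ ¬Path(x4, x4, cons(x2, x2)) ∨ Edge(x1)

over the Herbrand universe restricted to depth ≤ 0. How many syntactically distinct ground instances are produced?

64

Ground terms of depth ≤ 0:
  If N_k denotes the number of depth-≤k ground terms, the 4 constants give N_0 = 4, and each function symbol of arity r contributes N_{k-1}^r new terms at level k: N_k = 4 + N_{k-1}^2.
  N_0 = 4
  Explicitly: c1, c0, c3, c2.
So there are 4 ground terms available for substitution.
There are 3 variables to instantiate (x4, x1, x2), each occurring in at least one literal, so different choices give different ground instances.
Number of ground instances = 4^3 = 64.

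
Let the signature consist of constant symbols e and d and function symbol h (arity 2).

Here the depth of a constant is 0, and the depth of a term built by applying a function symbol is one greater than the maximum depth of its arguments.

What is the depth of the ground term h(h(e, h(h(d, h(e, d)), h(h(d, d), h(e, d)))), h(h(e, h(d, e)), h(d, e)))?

5

depth(h(e, d)) = 1 + max(0, 0) = 1
depth(h(d, h(e, d))) = 1 + max(0, 1) = 2
depth(h(d, d)) = 1 + max(0, 0) = 1
depth(h(h(d, d), h(e, d))) = 1 + max(1, 1) = 2
depth(h(h(d, h(e, d)), h(h(d, d), h(e, d)))) = 1 + max(2, 2) = 3
depth(h(e, h(h(d, h(e, d)), h(h(d, d), h(e, d))))) = 1 + max(0, 3) = 4
depth(h(d, e)) = 1 + max(0, 0) = 1
depth(h(e, h(d, e))) = 1 + max(0, 1) = 2
depth(h(h(e, h(d, e)), h(d, e))) = 1 + max(2, 1) = 3
depth(h(h(e, h(h(d, h(e, d)), h(h(d, d), h(e, d)))), h(h(e, h(d, e)), h(d, e)))) = 1 + max(4, 3) = 5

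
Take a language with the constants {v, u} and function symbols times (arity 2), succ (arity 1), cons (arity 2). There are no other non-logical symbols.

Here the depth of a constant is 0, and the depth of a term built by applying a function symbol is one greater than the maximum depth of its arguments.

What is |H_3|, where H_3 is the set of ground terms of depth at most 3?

182712

Let N_k = |{terms of depth ≤ k}|. Then N_0 = 2 and N_k = 2 + N_{k-1}^2 + N_{k-1} + N_{k-1}^2 for k ≥ 1 (one summand per function symbol, arity giving the exponent).
N_0 = 2
N_1 = 2 + 2^2 + 2 + 2^2 = 12
N_2 = 2 + 12^2 + 12 + 12^2 = 302
N_3 = 2 + 302^2 + 302 + 302^2 = 182712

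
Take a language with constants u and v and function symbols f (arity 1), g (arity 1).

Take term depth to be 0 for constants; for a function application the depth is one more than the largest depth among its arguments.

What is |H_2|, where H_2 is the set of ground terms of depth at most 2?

Write N_k for the number of ground terms of depth ≤ k. A term of depth ≤ k is either a constant or a function symbol applied to arguments of depth ≤ k−1, so N_k = 2 + N_{k-1} + N_{k-1}.
N_0 = 2
N_1 = 2 + 2 + 2 = 6
N_2 = 2 + 6 + 6 = 14

14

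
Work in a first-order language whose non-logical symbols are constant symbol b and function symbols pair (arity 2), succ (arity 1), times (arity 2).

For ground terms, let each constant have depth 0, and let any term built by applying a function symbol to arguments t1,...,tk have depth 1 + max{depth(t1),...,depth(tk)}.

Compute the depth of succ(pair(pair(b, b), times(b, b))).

3

depth(pair(b, b)) = 1 + max(0, 0) = 1
depth(times(b, b)) = 1 + max(0, 0) = 1
depth(pair(pair(b, b), times(b, b))) = 1 + max(1, 1) = 2
depth(succ(pair(pair(b, b), times(b, b)))) = 1 + depth(pair(pair(b, b), times(b, b))) = 1 + 2 = 3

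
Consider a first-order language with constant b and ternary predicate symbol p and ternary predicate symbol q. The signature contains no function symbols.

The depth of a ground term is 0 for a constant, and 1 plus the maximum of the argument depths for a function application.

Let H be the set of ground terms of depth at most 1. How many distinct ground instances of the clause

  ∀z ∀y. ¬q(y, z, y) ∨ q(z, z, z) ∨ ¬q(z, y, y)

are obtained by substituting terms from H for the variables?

Ground terms of depth ≤ 1:
  With no function symbols every ground term is a constant, so there is exactly 1 ground term at every depth bound.
  N_0 = 1
  N_1 = 1
  Explicitly: b.
So there is exactly 1 ground term available for substitution.
There are 2 variables to instantiate (z, y), each occurring in at least one literal, so different choices give different ground instances.
Number of ground instances = 1^2 = 1.

1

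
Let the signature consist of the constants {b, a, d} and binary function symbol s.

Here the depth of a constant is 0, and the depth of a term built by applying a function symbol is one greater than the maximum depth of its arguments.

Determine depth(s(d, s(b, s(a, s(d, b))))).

depth(s(d, b)) = 1 + max(0, 0) = 1
depth(s(a, s(d, b))) = 1 + max(0, 1) = 2
depth(s(b, s(a, s(d, b)))) = 1 + max(0, 2) = 3
depth(s(d, s(b, s(a, s(d, b))))) = 1 + max(0, 3) = 4

4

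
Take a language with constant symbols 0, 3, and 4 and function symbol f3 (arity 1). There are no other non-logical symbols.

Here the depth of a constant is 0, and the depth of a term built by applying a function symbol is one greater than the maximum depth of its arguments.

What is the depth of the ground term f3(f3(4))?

2

depth(f3(4)) = 1 + depth(4) = 1 + 0 = 1
depth(f3(f3(4))) = 1 + depth(f3(4)) = 1 + 1 = 2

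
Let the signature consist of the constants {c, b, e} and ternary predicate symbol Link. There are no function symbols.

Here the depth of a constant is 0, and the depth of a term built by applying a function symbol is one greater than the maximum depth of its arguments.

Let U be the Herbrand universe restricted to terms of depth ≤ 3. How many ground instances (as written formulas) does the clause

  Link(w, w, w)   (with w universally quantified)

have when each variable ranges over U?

3

Ground terms of depth ≤ 3:
  With no function symbols every ground term is a constant, so there are exactly 3 ground terms at every depth bound.
  N_0 = 3
  N_1 = 3
  N_2 = 3
  N_3 = 3
  Explicitly: c, b, e.
So there are 3 ground terms available for substitution.
The body mentions the single quantified variable w; since ground terms form a free algebra, no two substitutions collapse to the same formula.
Number of ground instances = 3.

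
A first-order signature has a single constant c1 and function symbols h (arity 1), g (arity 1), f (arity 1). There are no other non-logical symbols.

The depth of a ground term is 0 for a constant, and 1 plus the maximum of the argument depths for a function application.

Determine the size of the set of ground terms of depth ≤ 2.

Count level by level. With function symbols h/1, g/1, f/1, the terms of depth ≤ k are the 1 constant together with each function applied to depth-≤(k−1) tuples, so N_k = 1 + N_{k-1} + N_{k-1} + N_{k-1}.
N_0 = 1
N_1 = 1 + 1 + 1 + 1 = 4
N_2 = 1 + 4 + 4 + 4 = 13

13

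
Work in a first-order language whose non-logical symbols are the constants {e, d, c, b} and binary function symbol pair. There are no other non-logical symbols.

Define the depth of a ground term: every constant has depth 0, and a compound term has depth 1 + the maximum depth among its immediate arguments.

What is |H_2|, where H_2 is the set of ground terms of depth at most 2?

Let N_k = |{terms of depth ≤ k}|. Then N_0 = 4 and N_k = 4 + N_{k-1}^2 for k ≥ 1 (one summand per function symbol, arity giving the exponent).
N_0 = 4
N_1 = 4 + 4^2 = 20
N_2 = 4 + 20^2 = 404

404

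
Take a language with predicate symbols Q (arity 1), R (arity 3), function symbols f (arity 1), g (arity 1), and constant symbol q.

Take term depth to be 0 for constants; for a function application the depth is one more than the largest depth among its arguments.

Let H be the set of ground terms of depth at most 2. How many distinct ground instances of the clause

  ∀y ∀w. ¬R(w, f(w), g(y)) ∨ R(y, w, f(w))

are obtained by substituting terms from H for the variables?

49

Ground terms of depth ≤ 2:
  If N_k denotes the number of depth-≤k ground terms, the 1 constant gives N_0 = 1, and each function symbol of arity r contributes N_{k-1}^r new terms at level k: N_k = 1 + N_{k-1} + N_{k-1}.
  N_0 = 1
  N_1 = 1 + 1 + 1 = 3
  N_2 = 1 + 3 + 3 = 7
  Explicitly: q, f(q), f(f(q)), f(g(q)), g(q), g(f(q)), g(g(q)).
So there are 7 ground terms available for substitution.
Each of y, w ranges independently over the available ground terms, and distinct assignments produce distinct instances.
Number of ground instances = 7^2 = 49.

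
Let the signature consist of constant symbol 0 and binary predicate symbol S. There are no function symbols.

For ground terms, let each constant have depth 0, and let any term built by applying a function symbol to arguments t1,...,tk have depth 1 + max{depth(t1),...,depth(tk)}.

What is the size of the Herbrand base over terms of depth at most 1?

First count ground terms of depth ≤ 1.
With no function symbols every ground term is a constant, so there is exactly 1 ground term at every depth bound.
N_0 = 1
N_1 = 1
Explicitly: 0.
So |H| = 1.
Each predicate of arity r yields |H|^r ground atoms (one per choice of an r-tuple from H):
  S: 1^2 = 1
Total ground atoms: 1.

1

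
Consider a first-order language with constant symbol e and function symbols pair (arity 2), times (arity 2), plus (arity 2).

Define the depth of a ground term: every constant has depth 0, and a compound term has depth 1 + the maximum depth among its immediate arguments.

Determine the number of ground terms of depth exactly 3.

Count level by level. With function symbols pair/2, times/2, plus/2, the terms of depth ≤ k are the 1 constant together with each function applied to depth-≤(k−1) tuples, so N_k = 1 + N_{k-1}^2 + N_{k-1}^2 + N_{k-1}^2.
N_0 = 1
N_1 = 1 + 1^2 + 1^2 + 1^2 = 4
N_2 = 1 + 4^2 + 4^2 + 4^2 = 49
N_3 = 1 + 49^2 + 49^2 + 49^2 = 7204
Terms of depth exactly 3: N_3 − N_2 = 7204 − 49 = 7155.

7155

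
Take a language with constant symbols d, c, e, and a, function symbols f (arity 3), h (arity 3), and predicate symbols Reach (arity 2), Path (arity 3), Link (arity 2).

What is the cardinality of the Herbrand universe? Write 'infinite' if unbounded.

infinite

The signature has at least one function symbol (f, arity 3) and at least one constant (d).
Iterating f gives infinitely many distinct ground terms: d, f(d, d, d), f(f(d, d, d), f(d, d, d), f(d, d, d)), ...
So the Herbrand universe is infinite.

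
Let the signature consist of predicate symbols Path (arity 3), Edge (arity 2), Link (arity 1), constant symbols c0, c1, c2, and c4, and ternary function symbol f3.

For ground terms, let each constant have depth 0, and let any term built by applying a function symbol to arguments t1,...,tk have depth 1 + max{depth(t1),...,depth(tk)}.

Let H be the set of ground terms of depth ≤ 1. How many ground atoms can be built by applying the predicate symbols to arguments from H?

First count ground terms of depth ≤ 1.
Write N_k for the number of ground terms of depth ≤ k. A term of depth ≤ k is either a constant or a function symbol applied to arguments of depth ≤ k−1, so N_k = 4 + N_{k-1}^3.
N_0 = 4
N_1 = 4 + 4^3 = 68
So |H| = 68.
Ground atoms are formed by filling each argument slot of a predicate with a term from H, so an r-ary predicate gives |H|^r atoms:
  Path: 68^3 = 314432;  Edge: 68^2 = 4624;  Link: 68
Total ground atoms: 314432 + 4624 + 68 = 319124.

319124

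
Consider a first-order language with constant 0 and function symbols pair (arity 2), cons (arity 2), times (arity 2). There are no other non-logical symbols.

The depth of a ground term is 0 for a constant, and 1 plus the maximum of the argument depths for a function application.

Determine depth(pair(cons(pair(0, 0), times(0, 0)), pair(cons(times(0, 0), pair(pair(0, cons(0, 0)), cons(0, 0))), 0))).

6

depth(pair(0, 0)) = 1 + max(0, 0) = 1
depth(times(0, 0)) = 1 + max(0, 0) = 1
depth(cons(pair(0, 0), times(0, 0))) = 1 + max(1, 1) = 2
depth(cons(0, 0)) = 1 + max(0, 0) = 1
depth(pair(0, cons(0, 0))) = 1 + max(0, 1) = 2
depth(pair(pair(0, cons(0, 0)), cons(0, 0))) = 1 + max(2, 1) = 3
depth(cons(times(0, 0), pair(pair(0, cons(0, 0)), cons(0, 0)))) = 1 + max(1, 3) = 4
depth(pair(cons(times(0, 0), pair(pair(0, cons(0, 0)), cons(0, 0))), 0)) = 1 + max(4, 0) = 5
depth(pair(cons(pair(0, 0), times(0, 0)), pair(cons(times(0, 0), pair(pair(0, cons(0, 0)), cons(0, 0))), 0))) = 1 + max(2, 5) = 6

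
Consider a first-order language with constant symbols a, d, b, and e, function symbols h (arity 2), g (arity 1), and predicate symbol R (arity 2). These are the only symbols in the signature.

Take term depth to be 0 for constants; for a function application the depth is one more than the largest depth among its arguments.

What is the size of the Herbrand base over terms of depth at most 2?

First count ground terms of depth ≤ 2.
Let N_k = |{terms of depth ≤ k}|. Then N_0 = 4 and N_k = 4 + N_{k-1}^2 + N_{k-1} for k ≥ 1 (one summand per function symbol, arity giving the exponent).
N_0 = 4
N_1 = 4 + 4^2 + 4 = 24
N_2 = 4 + 24^2 + 24 = 604
So |H| = 604.
For each predicate symbol, the number of ground atoms is |H| raised to its arity; summing:
  R: 604^2 = 364816
Total ground atoms: 364816.

364816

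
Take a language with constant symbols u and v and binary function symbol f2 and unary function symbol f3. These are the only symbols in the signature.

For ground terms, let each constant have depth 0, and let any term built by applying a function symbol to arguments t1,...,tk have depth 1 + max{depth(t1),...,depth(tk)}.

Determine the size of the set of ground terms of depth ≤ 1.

Write N_k for the number of ground terms of depth ≤ k. A term of depth ≤ k is either a constant or a function symbol applied to arguments of depth ≤ k−1, so N_k = 2 + N_{k-1}^2 + N_{k-1}.
N_0 = 2
N_1 = 2 + 2^2 + 2 = 8
Explicitly: u, v, f2(u, u), f2(u, v), f2(v, u), f2(v, v), f3(u), f3(v).

8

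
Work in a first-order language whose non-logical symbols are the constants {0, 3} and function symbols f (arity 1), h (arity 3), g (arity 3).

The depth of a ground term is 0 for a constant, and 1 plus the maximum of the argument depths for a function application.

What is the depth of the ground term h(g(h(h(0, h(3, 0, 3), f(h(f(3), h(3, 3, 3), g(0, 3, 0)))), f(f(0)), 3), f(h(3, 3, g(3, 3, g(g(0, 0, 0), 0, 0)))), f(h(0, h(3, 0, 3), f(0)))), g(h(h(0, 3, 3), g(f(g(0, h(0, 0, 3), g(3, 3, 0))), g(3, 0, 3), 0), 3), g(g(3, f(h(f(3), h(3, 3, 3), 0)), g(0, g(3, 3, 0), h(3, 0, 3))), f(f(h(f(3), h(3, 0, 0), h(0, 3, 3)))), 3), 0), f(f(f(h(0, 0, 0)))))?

7

depth(h(3, 0, 3)) = 1 + max(0, 0, 0) = 1
depth(f(3)) = 1 + depth(3) = 1 + 0 = 1
depth(h(3, 3, 3)) = 1 + max(0, 0, 0) = 1
depth(g(0, 3, 0)) = 1 + max(0, 0, 0) = 1
depth(h(f(3), h(3, 3, 3), g(0, 3, 0))) = 1 + max(1, 1, 1) = 2
depth(f(h(f(3), h(3, 3, 3), g(0, 3, 0)))) = 1 + depth(h(f(3), h(3, 3, 3), g(0, 3, 0))) = 1 + 2 = 3
depth(h(0, h(3, 0, 3), f(h(f(3), h(3, 3, 3), g(0, 3, 0))))) = 1 + max(0, 1, 3) = 4
depth(f(0)) = 1 + depth(0) = 1 + 0 = 1
depth(f(f(0))) = 1 + depth(f(0)) = 1 + 1 = 2
depth(h(h(0, h(3, 0, 3), f(h(f(3), h(3, 3, 3), g(0, 3, 0)))), f(f(0)), 3)) = 1 + max(4, 2, 0) = 5
depth(g(0, 0, 0)) = 1 + max(0, 0, 0) = 1
depth(g(g(0, 0, 0), 0, 0)) = 1 + max(1, 0, 0) = 2
depth(g(3, 3, g(g(0, 0, 0), 0, 0))) = 1 + max(0, 0, 2) = 3
depth(h(3, 3, g(3, 3, g(g(0, 0, 0), 0, 0)))) = 1 + max(0, 0, 3) = 4
depth(f(h(3, 3, g(3, 3, g(g(0, 0, 0), 0, 0))))) = 1 + depth(h(3, 3, g(3, 3, g(g(0, 0, 0), 0, 0)))) = 1 + 4 = 5
depth(h(0, h(3, 0, 3), f(0))) = 1 + max(0, 1, 1) = 2
depth(f(h(0, h(3, 0, 3), f(0)))) = 1 + depth(h(0, h(3, 0, 3), f(0))) = 1 + 2 = 3
depth(g(h(h(0, h(3, 0, 3), f(h(f(3), h(3, 3, 3), g(0, 3, 0)))), f(f(0)), 3), f(h(3, 3, g(3, 3, g(g(0, 0, 0), 0, 0)))), f(h(0, h(3, 0, 3), f(0))))) = 1 + max(5, 5, 3) = 6
depth(h(0, 3, 3)) = 1 + max(0, 0, 0) = 1
depth(h(0, 0, 3)) = 1 + max(0, 0, 0) = 1
depth(g(3, 3, 0)) = 1 + max(0, 0, 0) = 1
depth(g(0, h(0, 0, 3), g(3, 3, 0))) = 1 + max(0, 1, 1) = 2
depth(f(g(0, h(0, 0, 3), g(3, 3, 0)))) = 1 + depth(g(0, h(0, 0, 3), g(3, 3, 0))) = 1 + 2 = 3
depth(g(3, 0, 3)) = 1 + max(0, 0, 0) = 1
depth(g(f(g(0, h(0, 0, 3), g(3, 3, 0))), g(3, 0, 3), 0)) = 1 + max(3, 1, 0) = 4
depth(h(h(0, 3, 3), g(f(g(0, h(0, 0, 3), g(3, 3, 0))), g(3, 0, 3), 0), 3)) = 1 + max(1, 4, 0) = 5
depth(h(f(3), h(3, 3, 3), 0)) = 1 + max(1, 1, 0) = 2
depth(f(h(f(3), h(3, 3, 3), 0))) = 1 + depth(h(f(3), h(3, 3, 3), 0)) = 1 + 2 = 3
depth(g(0, g(3, 3, 0), h(3, 0, 3))) = 1 + max(0, 1, 1) = 2
depth(g(3, f(h(f(3), h(3, 3, 3), 0)), g(0, g(3, 3, 0), h(3, 0, 3)))) = 1 + max(0, 3, 2) = 4
depth(h(3, 0, 0)) = 1 + max(0, 0, 0) = 1
depth(h(f(3), h(3, 0, 0), h(0, 3, 3))) = 1 + max(1, 1, 1) = 2
depth(f(h(f(3), h(3, 0, 0), h(0, 3, 3)))) = 1 + depth(h(f(3), h(3, 0, 0), h(0, 3, 3))) = 1 + 2 = 3
depth(f(f(h(f(3), h(3, 0, 0), h(0, 3, 3))))) = 1 + depth(f(h(f(3), h(3, 0, 0), h(0, 3, 3)))) = 1 + 3 = 4
depth(g(g(3, f(h(f(3), h(3, 3, 3), 0)), g(0, g(3, 3, 0), h(3, 0, 3))), f(f(h(f(3), h(3, 0, 0), h(0, 3, 3)))), 3)) = 1 + max(4, 4, 0) = 5
depth(g(h(h(0, 3, 3), g(f(g(0, h(0, 0, 3), g(3, 3, 0))), g(3, 0, 3), 0), 3), g(g(3, f(h(f(3), h(3, 3, 3), 0)), g(0, g(3, 3, 0), h(3, 0, 3))), f(f(h(f(3), h(3, 0, 0), h(0, 3, 3)))), 3), 0)) = 1 + max(5, 5, 0) = 6
depth(h(0, 0, 0)) = 1 + max(0, 0, 0) = 1
depth(f(h(0, 0, 0))) = 1 + depth(h(0, 0, 0)) = 1 + 1 = 2
depth(f(f(h(0, 0, 0)))) = 1 + depth(f(h(0, 0, 0))) = 1 + 2 = 3
depth(f(f(f(h(0, 0, 0))))) = 1 + depth(f(f(h(0, 0, 0)))) = 1 + 3 = 4
depth(h(g(h(h(0, h(3, 0, 3), f(h(f(3), h(3, 3, 3), g(0, 3, 0)))), f(f(0)), 3), f(h(3, 3, g(3, 3, g(g(0, 0, 0), 0, 0)))), f(h(0, h(3, 0, 3), f(0)))), g(h(h(0, 3, 3), g(f(g(0, h(0, 0, 3), g(3, 3, 0))), g(3, 0, 3), 0), 3), g(g(3, f(h(f(3), h(3, 3, 3), 0)), g(0, g(3, 3, 0), h(3, 0, 3))), f(f(h(f(3), h(3, 0, 0), h(0, 3, 3)))), 3), 0), f(f(f(h(0, 0, 0)))))) = 1 + max(6, 6, 4) = 7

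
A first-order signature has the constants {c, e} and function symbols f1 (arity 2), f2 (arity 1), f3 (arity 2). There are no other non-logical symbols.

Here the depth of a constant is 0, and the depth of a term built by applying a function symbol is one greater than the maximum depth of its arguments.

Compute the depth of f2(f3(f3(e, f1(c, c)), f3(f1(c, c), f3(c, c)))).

4

depth(f1(c, c)) = 1 + max(0, 0) = 1
depth(f3(e, f1(c, c))) = 1 + max(0, 1) = 2
depth(f3(c, c)) = 1 + max(0, 0) = 1
depth(f3(f1(c, c), f3(c, c))) = 1 + max(1, 1) = 2
depth(f3(f3(e, f1(c, c)), f3(f1(c, c), f3(c, c)))) = 1 + max(2, 2) = 3
depth(f2(f3(f3(e, f1(c, c)), f3(f1(c, c), f3(c, c))))) = 1 + depth(f3(f3(e, f1(c, c)), f3(f1(c, c), f3(c, c)))) = 1 + 3 = 4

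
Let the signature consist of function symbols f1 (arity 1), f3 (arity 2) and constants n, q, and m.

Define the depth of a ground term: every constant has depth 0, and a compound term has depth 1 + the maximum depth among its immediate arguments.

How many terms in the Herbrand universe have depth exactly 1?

12

If N_k denotes the number of depth-≤k ground terms, the 3 constants give N_0 = 3, and each function symbol of arity r contributes N_{k-1}^r new terms at level k: N_k = 3 + N_{k-1} + N_{k-1}^2.
N_0 = 3
N_1 = 3 + 3 + 3^2 = 15
Terms of depth exactly 1: N_1 − N_0 = 15 − 3 = 12.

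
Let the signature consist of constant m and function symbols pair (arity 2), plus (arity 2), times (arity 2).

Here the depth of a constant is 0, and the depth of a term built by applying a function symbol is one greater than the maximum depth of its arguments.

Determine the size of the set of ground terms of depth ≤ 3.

7204

Count level by level. With function symbols pair/2, plus/2, times/2, the terms of depth ≤ k are the 1 constant together with each function applied to depth-≤(k−1) tuples, so N_k = 1 + N_{k-1}^2 + N_{k-1}^2 + N_{k-1}^2.
N_0 = 1
N_1 = 1 + 1^2 + 1^2 + 1^2 = 4
N_2 = 1 + 4^2 + 4^2 + 4^2 = 49
N_3 = 1 + 49^2 + 49^2 + 49^2 = 7204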